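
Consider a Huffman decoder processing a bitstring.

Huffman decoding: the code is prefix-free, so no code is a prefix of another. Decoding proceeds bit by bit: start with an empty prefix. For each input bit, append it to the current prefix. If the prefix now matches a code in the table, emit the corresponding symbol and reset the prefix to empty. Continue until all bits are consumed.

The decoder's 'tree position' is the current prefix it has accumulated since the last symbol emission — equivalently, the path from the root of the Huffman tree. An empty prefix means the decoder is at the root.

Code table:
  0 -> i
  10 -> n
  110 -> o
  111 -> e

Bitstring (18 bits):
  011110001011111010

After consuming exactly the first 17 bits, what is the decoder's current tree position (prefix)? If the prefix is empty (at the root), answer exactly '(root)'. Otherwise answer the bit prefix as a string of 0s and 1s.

Answer: 1

Derivation:
Bit 0: prefix='0' -> emit 'i', reset
Bit 1: prefix='1' (no match yet)
Bit 2: prefix='11' (no match yet)
Bit 3: prefix='111' -> emit 'e', reset
Bit 4: prefix='1' (no match yet)
Bit 5: prefix='10' -> emit 'n', reset
Bit 6: prefix='0' -> emit 'i', reset
Bit 7: prefix='0' -> emit 'i', reset
Bit 8: prefix='1' (no match yet)
Bit 9: prefix='10' -> emit 'n', reset
Bit 10: prefix='1' (no match yet)
Bit 11: prefix='11' (no match yet)
Bit 12: prefix='111' -> emit 'e', reset
Bit 13: prefix='1' (no match yet)
Bit 14: prefix='11' (no match yet)
Bit 15: prefix='110' -> emit 'o', reset
Bit 16: prefix='1' (no match yet)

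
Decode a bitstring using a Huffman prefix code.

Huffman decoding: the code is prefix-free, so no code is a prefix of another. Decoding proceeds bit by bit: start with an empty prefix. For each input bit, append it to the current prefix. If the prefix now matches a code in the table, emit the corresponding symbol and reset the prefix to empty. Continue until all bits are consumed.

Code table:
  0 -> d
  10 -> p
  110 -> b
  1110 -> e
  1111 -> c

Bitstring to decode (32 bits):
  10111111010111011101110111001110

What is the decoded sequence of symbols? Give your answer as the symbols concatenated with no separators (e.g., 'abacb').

Answer: pcbpeeeede

Derivation:
Bit 0: prefix='1' (no match yet)
Bit 1: prefix='10' -> emit 'p', reset
Bit 2: prefix='1' (no match yet)
Bit 3: prefix='11' (no match yet)
Bit 4: prefix='111' (no match yet)
Bit 5: prefix='1111' -> emit 'c', reset
Bit 6: prefix='1' (no match yet)
Bit 7: prefix='11' (no match yet)
Bit 8: prefix='110' -> emit 'b', reset
Bit 9: prefix='1' (no match yet)
Bit 10: prefix='10' -> emit 'p', reset
Bit 11: prefix='1' (no match yet)
Bit 12: prefix='11' (no match yet)
Bit 13: prefix='111' (no match yet)
Bit 14: prefix='1110' -> emit 'e', reset
Bit 15: prefix='1' (no match yet)
Bit 16: prefix='11' (no match yet)
Bit 17: prefix='111' (no match yet)
Bit 18: prefix='1110' -> emit 'e', reset
Bit 19: prefix='1' (no match yet)
Bit 20: prefix='11' (no match yet)
Bit 21: prefix='111' (no match yet)
Bit 22: prefix='1110' -> emit 'e', reset
Bit 23: prefix='1' (no match yet)
Bit 24: prefix='11' (no match yet)
Bit 25: prefix='111' (no match yet)
Bit 26: prefix='1110' -> emit 'e', reset
Bit 27: prefix='0' -> emit 'd', reset
Bit 28: prefix='1' (no match yet)
Bit 29: prefix='11' (no match yet)
Bit 30: prefix='111' (no match yet)
Bit 31: prefix='1110' -> emit 'e', reset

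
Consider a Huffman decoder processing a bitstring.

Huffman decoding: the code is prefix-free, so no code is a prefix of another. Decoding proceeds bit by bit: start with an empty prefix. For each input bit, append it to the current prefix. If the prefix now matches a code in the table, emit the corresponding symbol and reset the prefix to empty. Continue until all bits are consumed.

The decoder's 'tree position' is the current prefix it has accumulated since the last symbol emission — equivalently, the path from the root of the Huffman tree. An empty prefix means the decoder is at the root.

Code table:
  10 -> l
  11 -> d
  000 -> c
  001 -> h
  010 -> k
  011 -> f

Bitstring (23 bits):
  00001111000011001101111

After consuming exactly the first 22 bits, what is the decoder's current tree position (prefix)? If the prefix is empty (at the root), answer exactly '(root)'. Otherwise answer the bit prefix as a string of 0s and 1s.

Bit 0: prefix='0' (no match yet)
Bit 1: prefix='00' (no match yet)
Bit 2: prefix='000' -> emit 'c', reset
Bit 3: prefix='0' (no match yet)
Bit 4: prefix='01' (no match yet)
Bit 5: prefix='011' -> emit 'f', reset
Bit 6: prefix='1' (no match yet)
Bit 7: prefix='11' -> emit 'd', reset
Bit 8: prefix='0' (no match yet)
Bit 9: prefix='00' (no match yet)
Bit 10: prefix='000' -> emit 'c', reset
Bit 11: prefix='0' (no match yet)
Bit 12: prefix='01' (no match yet)
Bit 13: prefix='011' -> emit 'f', reset
Bit 14: prefix='0' (no match yet)
Bit 15: prefix='00' (no match yet)
Bit 16: prefix='001' -> emit 'h', reset
Bit 17: prefix='1' (no match yet)
Bit 18: prefix='10' -> emit 'l', reset
Bit 19: prefix='1' (no match yet)
Bit 20: prefix='11' -> emit 'd', reset
Bit 21: prefix='1' (no match yet)

Answer: 1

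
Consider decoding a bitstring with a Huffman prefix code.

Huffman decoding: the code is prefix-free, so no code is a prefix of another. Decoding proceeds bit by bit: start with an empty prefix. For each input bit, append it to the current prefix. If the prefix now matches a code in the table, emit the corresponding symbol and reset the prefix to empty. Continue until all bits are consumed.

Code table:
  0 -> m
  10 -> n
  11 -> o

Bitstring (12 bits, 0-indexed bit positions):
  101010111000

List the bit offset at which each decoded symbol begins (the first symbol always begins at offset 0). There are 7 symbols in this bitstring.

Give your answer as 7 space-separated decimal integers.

Answer: 0 2 4 6 8 10 11

Derivation:
Bit 0: prefix='1' (no match yet)
Bit 1: prefix='10' -> emit 'n', reset
Bit 2: prefix='1' (no match yet)
Bit 3: prefix='10' -> emit 'n', reset
Bit 4: prefix='1' (no match yet)
Bit 5: prefix='10' -> emit 'n', reset
Bit 6: prefix='1' (no match yet)
Bit 7: prefix='11' -> emit 'o', reset
Bit 8: prefix='1' (no match yet)
Bit 9: prefix='10' -> emit 'n', reset
Bit 10: prefix='0' -> emit 'm', reset
Bit 11: prefix='0' -> emit 'm', reset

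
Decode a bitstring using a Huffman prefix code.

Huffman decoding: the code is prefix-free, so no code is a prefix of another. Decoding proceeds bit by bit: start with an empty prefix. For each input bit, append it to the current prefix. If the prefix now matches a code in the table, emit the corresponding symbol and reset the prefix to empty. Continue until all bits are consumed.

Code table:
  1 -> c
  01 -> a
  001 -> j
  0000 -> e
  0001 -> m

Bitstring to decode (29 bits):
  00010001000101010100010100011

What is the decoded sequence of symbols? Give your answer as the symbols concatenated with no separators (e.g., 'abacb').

Answer: mmmaaamamc

Derivation:
Bit 0: prefix='0' (no match yet)
Bit 1: prefix='00' (no match yet)
Bit 2: prefix='000' (no match yet)
Bit 3: prefix='0001' -> emit 'm', reset
Bit 4: prefix='0' (no match yet)
Bit 5: prefix='00' (no match yet)
Bit 6: prefix='000' (no match yet)
Bit 7: prefix='0001' -> emit 'm', reset
Bit 8: prefix='0' (no match yet)
Bit 9: prefix='00' (no match yet)
Bit 10: prefix='000' (no match yet)
Bit 11: prefix='0001' -> emit 'm', reset
Bit 12: prefix='0' (no match yet)
Bit 13: prefix='01' -> emit 'a', reset
Bit 14: prefix='0' (no match yet)
Bit 15: prefix='01' -> emit 'a', reset
Bit 16: prefix='0' (no match yet)
Bit 17: prefix='01' -> emit 'a', reset
Bit 18: prefix='0' (no match yet)
Bit 19: prefix='00' (no match yet)
Bit 20: prefix='000' (no match yet)
Bit 21: prefix='0001' -> emit 'm', reset
Bit 22: prefix='0' (no match yet)
Bit 23: prefix='01' -> emit 'a', reset
Bit 24: prefix='0' (no match yet)
Bit 25: prefix='00' (no match yet)
Bit 26: prefix='000' (no match yet)
Bit 27: prefix='0001' -> emit 'm', reset
Bit 28: prefix='1' -> emit 'c', reset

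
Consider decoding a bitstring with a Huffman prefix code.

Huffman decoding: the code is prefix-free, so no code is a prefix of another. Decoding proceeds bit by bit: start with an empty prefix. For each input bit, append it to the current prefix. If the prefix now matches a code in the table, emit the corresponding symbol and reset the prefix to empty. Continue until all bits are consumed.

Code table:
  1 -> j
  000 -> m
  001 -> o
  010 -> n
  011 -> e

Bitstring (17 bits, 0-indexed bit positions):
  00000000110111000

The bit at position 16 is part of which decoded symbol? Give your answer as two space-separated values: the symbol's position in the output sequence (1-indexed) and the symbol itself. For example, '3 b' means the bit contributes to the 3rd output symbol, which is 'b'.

Answer: 7 m

Derivation:
Bit 0: prefix='0' (no match yet)
Bit 1: prefix='00' (no match yet)
Bit 2: prefix='000' -> emit 'm', reset
Bit 3: prefix='0' (no match yet)
Bit 4: prefix='00' (no match yet)
Bit 5: prefix='000' -> emit 'm', reset
Bit 6: prefix='0' (no match yet)
Bit 7: prefix='00' (no match yet)
Bit 8: prefix='001' -> emit 'o', reset
Bit 9: prefix='1' -> emit 'j', reset
Bit 10: prefix='0' (no match yet)
Bit 11: prefix='01' (no match yet)
Bit 12: prefix='011' -> emit 'e', reset
Bit 13: prefix='1' -> emit 'j', reset
Bit 14: prefix='0' (no match yet)
Bit 15: prefix='00' (no match yet)
Bit 16: prefix='000' -> emit 'm', reset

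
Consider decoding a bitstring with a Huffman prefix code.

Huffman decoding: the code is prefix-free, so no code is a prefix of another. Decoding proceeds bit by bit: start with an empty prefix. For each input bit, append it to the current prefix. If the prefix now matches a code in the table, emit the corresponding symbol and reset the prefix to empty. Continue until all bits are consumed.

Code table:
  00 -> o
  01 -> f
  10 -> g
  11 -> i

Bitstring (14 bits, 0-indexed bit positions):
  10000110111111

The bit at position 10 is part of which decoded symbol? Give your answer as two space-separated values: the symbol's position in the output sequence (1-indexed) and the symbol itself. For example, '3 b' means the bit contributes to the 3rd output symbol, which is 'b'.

Answer: 6 i

Derivation:
Bit 0: prefix='1' (no match yet)
Bit 1: prefix='10' -> emit 'g', reset
Bit 2: prefix='0' (no match yet)
Bit 3: prefix='00' -> emit 'o', reset
Bit 4: prefix='0' (no match yet)
Bit 5: prefix='01' -> emit 'f', reset
Bit 6: prefix='1' (no match yet)
Bit 7: prefix='10' -> emit 'g', reset
Bit 8: prefix='1' (no match yet)
Bit 9: prefix='11' -> emit 'i', reset
Bit 10: prefix='1' (no match yet)
Bit 11: prefix='11' -> emit 'i', reset
Bit 12: prefix='1' (no match yet)
Bit 13: prefix='11' -> emit 'i', reset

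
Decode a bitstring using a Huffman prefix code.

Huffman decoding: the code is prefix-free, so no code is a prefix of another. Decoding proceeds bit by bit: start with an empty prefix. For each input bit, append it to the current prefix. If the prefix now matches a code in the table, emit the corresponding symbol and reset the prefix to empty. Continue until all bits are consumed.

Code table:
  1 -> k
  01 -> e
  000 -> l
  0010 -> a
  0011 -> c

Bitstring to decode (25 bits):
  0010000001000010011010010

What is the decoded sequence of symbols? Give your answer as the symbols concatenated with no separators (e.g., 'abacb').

Bit 0: prefix='0' (no match yet)
Bit 1: prefix='00' (no match yet)
Bit 2: prefix='001' (no match yet)
Bit 3: prefix='0010' -> emit 'a', reset
Bit 4: prefix='0' (no match yet)
Bit 5: prefix='00' (no match yet)
Bit 6: prefix='000' -> emit 'l', reset
Bit 7: prefix='0' (no match yet)
Bit 8: prefix='00' (no match yet)
Bit 9: prefix='001' (no match yet)
Bit 10: prefix='0010' -> emit 'a', reset
Bit 11: prefix='0' (no match yet)
Bit 12: prefix='00' (no match yet)
Bit 13: prefix='000' -> emit 'l', reset
Bit 14: prefix='1' -> emit 'k', reset
Bit 15: prefix='0' (no match yet)
Bit 16: prefix='00' (no match yet)
Bit 17: prefix='001' (no match yet)
Bit 18: prefix='0011' -> emit 'c', reset
Bit 19: prefix='0' (no match yet)
Bit 20: prefix='01' -> emit 'e', reset
Bit 21: prefix='0' (no match yet)
Bit 22: prefix='00' (no match yet)
Bit 23: prefix='001' (no match yet)
Bit 24: prefix='0010' -> emit 'a', reset

Answer: alalkcea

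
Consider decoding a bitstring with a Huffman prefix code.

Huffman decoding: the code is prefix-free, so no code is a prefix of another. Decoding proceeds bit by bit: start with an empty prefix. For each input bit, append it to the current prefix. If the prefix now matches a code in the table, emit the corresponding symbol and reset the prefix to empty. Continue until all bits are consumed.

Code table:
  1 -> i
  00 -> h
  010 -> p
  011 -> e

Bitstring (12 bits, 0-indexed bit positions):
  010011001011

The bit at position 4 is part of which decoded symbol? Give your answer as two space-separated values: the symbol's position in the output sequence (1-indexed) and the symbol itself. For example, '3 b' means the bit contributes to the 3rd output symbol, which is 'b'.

Answer: 2 e

Derivation:
Bit 0: prefix='0' (no match yet)
Bit 1: prefix='01' (no match yet)
Bit 2: prefix='010' -> emit 'p', reset
Bit 3: prefix='0' (no match yet)
Bit 4: prefix='01' (no match yet)
Bit 5: prefix='011' -> emit 'e', reset
Bit 6: prefix='0' (no match yet)
Bit 7: prefix='00' -> emit 'h', reset
Bit 8: prefix='1' -> emit 'i', reset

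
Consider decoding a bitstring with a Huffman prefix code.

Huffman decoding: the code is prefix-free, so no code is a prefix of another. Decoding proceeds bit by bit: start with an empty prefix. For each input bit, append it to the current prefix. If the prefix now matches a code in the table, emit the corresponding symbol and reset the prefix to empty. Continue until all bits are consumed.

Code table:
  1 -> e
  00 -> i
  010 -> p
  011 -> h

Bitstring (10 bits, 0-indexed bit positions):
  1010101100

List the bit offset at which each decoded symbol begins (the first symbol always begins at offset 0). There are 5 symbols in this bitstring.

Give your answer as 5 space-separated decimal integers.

Answer: 0 1 4 5 8

Derivation:
Bit 0: prefix='1' -> emit 'e', reset
Bit 1: prefix='0' (no match yet)
Bit 2: prefix='01' (no match yet)
Bit 3: prefix='010' -> emit 'p', reset
Bit 4: prefix='1' -> emit 'e', reset
Bit 5: prefix='0' (no match yet)
Bit 6: prefix='01' (no match yet)
Bit 7: prefix='011' -> emit 'h', reset
Bit 8: prefix='0' (no match yet)
Bit 9: prefix='00' -> emit 'i', reset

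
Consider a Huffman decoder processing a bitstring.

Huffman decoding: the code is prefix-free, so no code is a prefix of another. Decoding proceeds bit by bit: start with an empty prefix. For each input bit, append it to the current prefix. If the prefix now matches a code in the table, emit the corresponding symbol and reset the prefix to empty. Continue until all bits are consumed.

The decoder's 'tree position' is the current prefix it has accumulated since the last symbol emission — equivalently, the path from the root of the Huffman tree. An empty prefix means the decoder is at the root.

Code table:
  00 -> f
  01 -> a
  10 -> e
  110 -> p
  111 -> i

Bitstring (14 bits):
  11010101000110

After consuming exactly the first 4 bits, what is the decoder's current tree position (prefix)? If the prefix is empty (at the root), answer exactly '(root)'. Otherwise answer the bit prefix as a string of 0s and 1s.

Bit 0: prefix='1' (no match yet)
Bit 1: prefix='11' (no match yet)
Bit 2: prefix='110' -> emit 'p', reset
Bit 3: prefix='1' (no match yet)

Answer: 1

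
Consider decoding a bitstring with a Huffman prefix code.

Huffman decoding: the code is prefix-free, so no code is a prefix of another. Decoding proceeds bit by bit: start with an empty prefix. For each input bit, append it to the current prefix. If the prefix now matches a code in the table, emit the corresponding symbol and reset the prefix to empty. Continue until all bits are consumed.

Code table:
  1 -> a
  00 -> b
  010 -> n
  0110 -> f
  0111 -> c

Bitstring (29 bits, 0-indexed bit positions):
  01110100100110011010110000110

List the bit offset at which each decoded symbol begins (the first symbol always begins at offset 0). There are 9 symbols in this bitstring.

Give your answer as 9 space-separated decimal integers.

Answer: 0 4 7 10 14 18 19 23 25

Derivation:
Bit 0: prefix='0' (no match yet)
Bit 1: prefix='01' (no match yet)
Bit 2: prefix='011' (no match yet)
Bit 3: prefix='0111' -> emit 'c', reset
Bit 4: prefix='0' (no match yet)
Bit 5: prefix='01' (no match yet)
Bit 6: prefix='010' -> emit 'n', reset
Bit 7: prefix='0' (no match yet)
Bit 8: prefix='01' (no match yet)
Bit 9: prefix='010' -> emit 'n', reset
Bit 10: prefix='0' (no match yet)
Bit 11: prefix='01' (no match yet)
Bit 12: prefix='011' (no match yet)
Bit 13: prefix='0110' -> emit 'f', reset
Bit 14: prefix='0' (no match yet)
Bit 15: prefix='01' (no match yet)
Bit 16: prefix='011' (no match yet)
Bit 17: prefix='0110' -> emit 'f', reset
Bit 18: prefix='1' -> emit 'a', reset
Bit 19: prefix='0' (no match yet)
Bit 20: prefix='01' (no match yet)
Bit 21: prefix='011' (no match yet)
Bit 22: prefix='0110' -> emit 'f', reset
Bit 23: prefix='0' (no match yet)
Bit 24: prefix='00' -> emit 'b', reset
Bit 25: prefix='0' (no match yet)
Bit 26: prefix='01' (no match yet)
Bit 27: prefix='011' (no match yet)
Bit 28: prefix='0110' -> emit 'f', reset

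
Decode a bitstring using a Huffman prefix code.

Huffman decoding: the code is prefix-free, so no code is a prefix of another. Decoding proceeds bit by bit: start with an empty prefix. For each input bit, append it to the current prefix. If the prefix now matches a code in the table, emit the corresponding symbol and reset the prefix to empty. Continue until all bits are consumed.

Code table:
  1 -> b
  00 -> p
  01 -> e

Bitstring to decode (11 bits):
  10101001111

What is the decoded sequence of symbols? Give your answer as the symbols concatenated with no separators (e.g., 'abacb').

Answer: beepbbbb

Derivation:
Bit 0: prefix='1' -> emit 'b', reset
Bit 1: prefix='0' (no match yet)
Bit 2: prefix='01' -> emit 'e', reset
Bit 3: prefix='0' (no match yet)
Bit 4: prefix='01' -> emit 'e', reset
Bit 5: prefix='0' (no match yet)
Bit 6: prefix='00' -> emit 'p', reset
Bit 7: prefix='1' -> emit 'b', reset
Bit 8: prefix='1' -> emit 'b', reset
Bit 9: prefix='1' -> emit 'b', reset
Bit 10: prefix='1' -> emit 'b', reset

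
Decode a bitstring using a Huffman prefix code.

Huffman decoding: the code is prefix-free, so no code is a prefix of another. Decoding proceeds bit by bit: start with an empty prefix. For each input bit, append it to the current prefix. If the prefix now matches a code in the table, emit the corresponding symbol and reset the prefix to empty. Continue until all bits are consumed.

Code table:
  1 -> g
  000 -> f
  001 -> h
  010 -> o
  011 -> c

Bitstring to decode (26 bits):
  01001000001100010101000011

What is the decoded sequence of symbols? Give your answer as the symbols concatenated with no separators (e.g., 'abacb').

Answer: oofcfgogfc

Derivation:
Bit 0: prefix='0' (no match yet)
Bit 1: prefix='01' (no match yet)
Bit 2: prefix='010' -> emit 'o', reset
Bit 3: prefix='0' (no match yet)
Bit 4: prefix='01' (no match yet)
Bit 5: prefix='010' -> emit 'o', reset
Bit 6: prefix='0' (no match yet)
Bit 7: prefix='00' (no match yet)
Bit 8: prefix='000' -> emit 'f', reset
Bit 9: prefix='0' (no match yet)
Bit 10: prefix='01' (no match yet)
Bit 11: prefix='011' -> emit 'c', reset
Bit 12: prefix='0' (no match yet)
Bit 13: prefix='00' (no match yet)
Bit 14: prefix='000' -> emit 'f', reset
Bit 15: prefix='1' -> emit 'g', reset
Bit 16: prefix='0' (no match yet)
Bit 17: prefix='01' (no match yet)
Bit 18: prefix='010' -> emit 'o', reset
Bit 19: prefix='1' -> emit 'g', reset
Bit 20: prefix='0' (no match yet)
Bit 21: prefix='00' (no match yet)
Bit 22: prefix='000' -> emit 'f', reset
Bit 23: prefix='0' (no match yet)
Bit 24: prefix='01' (no match yet)
Bit 25: prefix='011' -> emit 'c', reset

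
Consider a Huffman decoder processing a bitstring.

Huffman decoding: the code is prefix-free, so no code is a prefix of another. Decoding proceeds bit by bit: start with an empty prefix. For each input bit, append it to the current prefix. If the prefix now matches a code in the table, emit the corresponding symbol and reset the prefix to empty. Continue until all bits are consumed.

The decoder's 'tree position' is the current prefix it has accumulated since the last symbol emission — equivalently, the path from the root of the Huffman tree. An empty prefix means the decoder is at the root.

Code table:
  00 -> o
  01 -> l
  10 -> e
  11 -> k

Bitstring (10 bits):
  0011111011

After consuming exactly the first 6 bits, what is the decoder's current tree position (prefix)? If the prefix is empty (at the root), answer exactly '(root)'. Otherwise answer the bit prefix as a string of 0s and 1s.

Answer: (root)

Derivation:
Bit 0: prefix='0' (no match yet)
Bit 1: prefix='00' -> emit 'o', reset
Bit 2: prefix='1' (no match yet)
Bit 3: prefix='11' -> emit 'k', reset
Bit 4: prefix='1' (no match yet)
Bit 5: prefix='11' -> emit 'k', reset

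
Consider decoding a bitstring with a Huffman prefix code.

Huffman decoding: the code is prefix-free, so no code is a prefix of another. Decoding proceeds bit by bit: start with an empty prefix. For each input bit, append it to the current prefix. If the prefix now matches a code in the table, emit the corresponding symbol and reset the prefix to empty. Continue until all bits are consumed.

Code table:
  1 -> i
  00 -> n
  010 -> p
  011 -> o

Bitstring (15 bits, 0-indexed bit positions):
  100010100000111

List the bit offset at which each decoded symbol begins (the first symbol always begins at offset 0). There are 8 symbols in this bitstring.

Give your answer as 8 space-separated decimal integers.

Answer: 0 1 3 6 7 9 11 14

Derivation:
Bit 0: prefix='1' -> emit 'i', reset
Bit 1: prefix='0' (no match yet)
Bit 2: prefix='00' -> emit 'n', reset
Bit 3: prefix='0' (no match yet)
Bit 4: prefix='01' (no match yet)
Bit 5: prefix='010' -> emit 'p', reset
Bit 6: prefix='1' -> emit 'i', reset
Bit 7: prefix='0' (no match yet)
Bit 8: prefix='00' -> emit 'n', reset
Bit 9: prefix='0' (no match yet)
Bit 10: prefix='00' -> emit 'n', reset
Bit 11: prefix='0' (no match yet)
Bit 12: prefix='01' (no match yet)
Bit 13: prefix='011' -> emit 'o', reset
Bit 14: prefix='1' -> emit 'i', reset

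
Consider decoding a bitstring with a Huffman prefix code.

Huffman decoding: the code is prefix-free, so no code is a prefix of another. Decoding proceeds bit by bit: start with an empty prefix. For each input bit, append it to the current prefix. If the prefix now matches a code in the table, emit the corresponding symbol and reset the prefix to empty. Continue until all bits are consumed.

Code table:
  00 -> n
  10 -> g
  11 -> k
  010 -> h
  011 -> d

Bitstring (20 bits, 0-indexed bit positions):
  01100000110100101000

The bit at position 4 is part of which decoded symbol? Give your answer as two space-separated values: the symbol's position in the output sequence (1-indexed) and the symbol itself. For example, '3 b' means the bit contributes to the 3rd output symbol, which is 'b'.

Answer: 2 n

Derivation:
Bit 0: prefix='0' (no match yet)
Bit 1: prefix='01' (no match yet)
Bit 2: prefix='011' -> emit 'd', reset
Bit 3: prefix='0' (no match yet)
Bit 4: prefix='00' -> emit 'n', reset
Bit 5: prefix='0' (no match yet)
Bit 6: prefix='00' -> emit 'n', reset
Bit 7: prefix='0' (no match yet)
Bit 8: prefix='01' (no match yet)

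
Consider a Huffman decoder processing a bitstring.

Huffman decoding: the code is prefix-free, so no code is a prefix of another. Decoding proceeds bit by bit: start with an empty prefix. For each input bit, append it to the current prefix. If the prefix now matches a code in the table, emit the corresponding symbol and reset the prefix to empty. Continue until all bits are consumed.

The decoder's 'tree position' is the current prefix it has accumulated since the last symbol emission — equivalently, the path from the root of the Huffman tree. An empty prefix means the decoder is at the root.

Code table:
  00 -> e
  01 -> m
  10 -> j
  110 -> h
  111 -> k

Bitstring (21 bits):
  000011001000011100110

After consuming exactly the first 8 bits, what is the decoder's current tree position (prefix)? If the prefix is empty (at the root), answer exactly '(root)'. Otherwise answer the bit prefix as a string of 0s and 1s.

Answer: 0

Derivation:
Bit 0: prefix='0' (no match yet)
Bit 1: prefix='00' -> emit 'e', reset
Bit 2: prefix='0' (no match yet)
Bit 3: prefix='00' -> emit 'e', reset
Bit 4: prefix='1' (no match yet)
Bit 5: prefix='11' (no match yet)
Bit 6: prefix='110' -> emit 'h', reset
Bit 7: prefix='0' (no match yet)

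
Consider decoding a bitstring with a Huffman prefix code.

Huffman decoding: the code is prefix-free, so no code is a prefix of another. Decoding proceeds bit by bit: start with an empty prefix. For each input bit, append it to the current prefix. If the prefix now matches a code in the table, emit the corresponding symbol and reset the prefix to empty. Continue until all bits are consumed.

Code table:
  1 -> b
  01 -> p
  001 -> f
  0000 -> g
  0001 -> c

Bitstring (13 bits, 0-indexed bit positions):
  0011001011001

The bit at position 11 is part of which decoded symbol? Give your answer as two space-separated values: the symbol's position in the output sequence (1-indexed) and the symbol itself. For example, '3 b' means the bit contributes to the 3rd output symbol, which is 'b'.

Bit 0: prefix='0' (no match yet)
Bit 1: prefix='00' (no match yet)
Bit 2: prefix='001' -> emit 'f', reset
Bit 3: prefix='1' -> emit 'b', reset
Bit 4: prefix='0' (no match yet)
Bit 5: prefix='00' (no match yet)
Bit 6: prefix='001' -> emit 'f', reset
Bit 7: prefix='0' (no match yet)
Bit 8: prefix='01' -> emit 'p', reset
Bit 9: prefix='1' -> emit 'b', reset
Bit 10: prefix='0' (no match yet)
Bit 11: prefix='00' (no match yet)
Bit 12: prefix='001' -> emit 'f', reset

Answer: 6 f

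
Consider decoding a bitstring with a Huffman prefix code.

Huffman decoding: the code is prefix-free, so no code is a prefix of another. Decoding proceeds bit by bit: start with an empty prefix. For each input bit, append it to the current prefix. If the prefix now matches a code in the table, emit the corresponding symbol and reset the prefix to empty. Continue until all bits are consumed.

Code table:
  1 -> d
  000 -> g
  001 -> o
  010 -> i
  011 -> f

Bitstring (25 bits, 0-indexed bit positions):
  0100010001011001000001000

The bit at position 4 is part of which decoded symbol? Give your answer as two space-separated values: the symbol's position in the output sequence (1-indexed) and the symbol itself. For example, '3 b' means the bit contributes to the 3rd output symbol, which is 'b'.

Answer: 2 o

Derivation:
Bit 0: prefix='0' (no match yet)
Bit 1: prefix='01' (no match yet)
Bit 2: prefix='010' -> emit 'i', reset
Bit 3: prefix='0' (no match yet)
Bit 4: prefix='00' (no match yet)
Bit 5: prefix='001' -> emit 'o', reset
Bit 6: prefix='0' (no match yet)
Bit 7: prefix='00' (no match yet)
Bit 8: prefix='000' -> emit 'g', reset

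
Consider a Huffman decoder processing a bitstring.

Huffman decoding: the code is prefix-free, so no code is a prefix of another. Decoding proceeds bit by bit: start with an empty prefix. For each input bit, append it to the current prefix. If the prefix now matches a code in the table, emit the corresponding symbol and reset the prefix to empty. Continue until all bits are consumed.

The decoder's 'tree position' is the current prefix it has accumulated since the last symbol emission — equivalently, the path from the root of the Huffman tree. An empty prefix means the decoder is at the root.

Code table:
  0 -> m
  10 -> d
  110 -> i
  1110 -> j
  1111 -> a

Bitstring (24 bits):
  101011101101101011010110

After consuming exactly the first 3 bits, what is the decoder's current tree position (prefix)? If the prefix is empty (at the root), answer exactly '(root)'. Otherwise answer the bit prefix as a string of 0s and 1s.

Answer: 1

Derivation:
Bit 0: prefix='1' (no match yet)
Bit 1: prefix='10' -> emit 'd', reset
Bit 2: prefix='1' (no match yet)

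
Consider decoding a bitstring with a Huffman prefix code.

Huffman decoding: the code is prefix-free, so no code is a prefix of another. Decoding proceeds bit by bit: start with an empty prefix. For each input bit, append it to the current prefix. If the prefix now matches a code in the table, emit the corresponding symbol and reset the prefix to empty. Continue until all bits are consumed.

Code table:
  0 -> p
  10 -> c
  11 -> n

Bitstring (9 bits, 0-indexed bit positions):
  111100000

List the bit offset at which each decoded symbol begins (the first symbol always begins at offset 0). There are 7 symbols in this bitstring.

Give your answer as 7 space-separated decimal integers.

Bit 0: prefix='1' (no match yet)
Bit 1: prefix='11' -> emit 'n', reset
Bit 2: prefix='1' (no match yet)
Bit 3: prefix='11' -> emit 'n', reset
Bit 4: prefix='0' -> emit 'p', reset
Bit 5: prefix='0' -> emit 'p', reset
Bit 6: prefix='0' -> emit 'p', reset
Bit 7: prefix='0' -> emit 'p', reset
Bit 8: prefix='0' -> emit 'p', reset

Answer: 0 2 4 5 6 7 8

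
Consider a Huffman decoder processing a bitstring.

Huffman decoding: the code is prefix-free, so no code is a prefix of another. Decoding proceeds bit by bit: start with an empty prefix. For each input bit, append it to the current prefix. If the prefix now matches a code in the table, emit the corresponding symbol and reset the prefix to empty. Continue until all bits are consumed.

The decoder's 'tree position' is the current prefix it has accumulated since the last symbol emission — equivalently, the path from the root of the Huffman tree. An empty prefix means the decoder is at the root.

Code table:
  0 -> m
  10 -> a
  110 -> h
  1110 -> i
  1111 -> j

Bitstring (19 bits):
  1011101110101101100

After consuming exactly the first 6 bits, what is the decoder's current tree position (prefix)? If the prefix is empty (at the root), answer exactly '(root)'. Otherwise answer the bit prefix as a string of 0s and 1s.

Answer: (root)

Derivation:
Bit 0: prefix='1' (no match yet)
Bit 1: prefix='10' -> emit 'a', reset
Bit 2: prefix='1' (no match yet)
Bit 3: prefix='11' (no match yet)
Bit 4: prefix='111' (no match yet)
Bit 5: prefix='1110' -> emit 'i', reset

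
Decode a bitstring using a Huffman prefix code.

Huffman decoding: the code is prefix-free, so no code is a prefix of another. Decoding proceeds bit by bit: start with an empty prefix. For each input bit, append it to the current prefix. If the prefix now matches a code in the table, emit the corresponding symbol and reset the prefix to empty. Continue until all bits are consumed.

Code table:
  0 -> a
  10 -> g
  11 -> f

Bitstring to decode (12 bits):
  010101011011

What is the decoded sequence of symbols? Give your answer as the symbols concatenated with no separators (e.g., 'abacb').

Answer: agggfaf

Derivation:
Bit 0: prefix='0' -> emit 'a', reset
Bit 1: prefix='1' (no match yet)
Bit 2: prefix='10' -> emit 'g', reset
Bit 3: prefix='1' (no match yet)
Bit 4: prefix='10' -> emit 'g', reset
Bit 5: prefix='1' (no match yet)
Bit 6: prefix='10' -> emit 'g', reset
Bit 7: prefix='1' (no match yet)
Bit 8: prefix='11' -> emit 'f', reset
Bit 9: prefix='0' -> emit 'a', reset
Bit 10: prefix='1' (no match yet)
Bit 11: prefix='11' -> emit 'f', reset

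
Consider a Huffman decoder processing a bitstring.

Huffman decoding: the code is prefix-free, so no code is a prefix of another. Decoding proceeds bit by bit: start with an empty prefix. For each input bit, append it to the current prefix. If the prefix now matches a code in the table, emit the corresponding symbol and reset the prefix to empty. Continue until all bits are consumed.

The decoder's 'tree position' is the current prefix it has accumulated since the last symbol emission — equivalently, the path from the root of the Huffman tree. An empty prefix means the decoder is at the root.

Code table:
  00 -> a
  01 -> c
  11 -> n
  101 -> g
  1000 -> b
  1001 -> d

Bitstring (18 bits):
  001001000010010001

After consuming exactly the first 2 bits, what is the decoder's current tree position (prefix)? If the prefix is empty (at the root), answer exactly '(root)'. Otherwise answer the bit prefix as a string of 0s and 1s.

Answer: (root)

Derivation:
Bit 0: prefix='0' (no match yet)
Bit 1: prefix='00' -> emit 'a', reset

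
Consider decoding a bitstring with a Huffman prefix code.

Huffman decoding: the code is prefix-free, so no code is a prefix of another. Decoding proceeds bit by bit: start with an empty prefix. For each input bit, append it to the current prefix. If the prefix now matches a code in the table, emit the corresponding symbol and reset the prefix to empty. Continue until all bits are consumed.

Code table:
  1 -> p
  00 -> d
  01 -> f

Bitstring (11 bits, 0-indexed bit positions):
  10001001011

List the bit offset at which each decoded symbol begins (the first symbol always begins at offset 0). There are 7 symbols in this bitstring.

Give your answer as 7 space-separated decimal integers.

Answer: 0 1 3 5 7 8 10

Derivation:
Bit 0: prefix='1' -> emit 'p', reset
Bit 1: prefix='0' (no match yet)
Bit 2: prefix='00' -> emit 'd', reset
Bit 3: prefix='0' (no match yet)
Bit 4: prefix='01' -> emit 'f', reset
Bit 5: prefix='0' (no match yet)
Bit 6: prefix='00' -> emit 'd', reset
Bit 7: prefix='1' -> emit 'p', reset
Bit 8: prefix='0' (no match yet)
Bit 9: prefix='01' -> emit 'f', reset
Bit 10: prefix='1' -> emit 'p', reset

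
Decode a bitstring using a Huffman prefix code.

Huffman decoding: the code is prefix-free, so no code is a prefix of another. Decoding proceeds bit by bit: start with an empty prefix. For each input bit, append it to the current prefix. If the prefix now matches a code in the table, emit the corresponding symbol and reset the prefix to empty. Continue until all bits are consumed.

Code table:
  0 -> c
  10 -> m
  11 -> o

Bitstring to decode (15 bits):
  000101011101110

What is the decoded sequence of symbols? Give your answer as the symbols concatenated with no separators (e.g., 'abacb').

Answer: cccmmomom

Derivation:
Bit 0: prefix='0' -> emit 'c', reset
Bit 1: prefix='0' -> emit 'c', reset
Bit 2: prefix='0' -> emit 'c', reset
Bit 3: prefix='1' (no match yet)
Bit 4: prefix='10' -> emit 'm', reset
Bit 5: prefix='1' (no match yet)
Bit 6: prefix='10' -> emit 'm', reset
Bit 7: prefix='1' (no match yet)
Bit 8: prefix='11' -> emit 'o', reset
Bit 9: prefix='1' (no match yet)
Bit 10: prefix='10' -> emit 'm', reset
Bit 11: prefix='1' (no match yet)
Bit 12: prefix='11' -> emit 'o', reset
Bit 13: prefix='1' (no match yet)
Bit 14: prefix='10' -> emit 'm', reset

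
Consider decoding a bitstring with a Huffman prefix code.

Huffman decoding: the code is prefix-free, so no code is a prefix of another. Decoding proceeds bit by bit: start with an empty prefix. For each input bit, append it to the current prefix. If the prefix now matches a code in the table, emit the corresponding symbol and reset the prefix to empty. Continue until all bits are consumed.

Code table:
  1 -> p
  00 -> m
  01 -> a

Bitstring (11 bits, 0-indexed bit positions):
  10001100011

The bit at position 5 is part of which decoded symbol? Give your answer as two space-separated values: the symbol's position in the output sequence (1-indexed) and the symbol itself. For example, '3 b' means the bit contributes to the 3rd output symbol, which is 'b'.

Bit 0: prefix='1' -> emit 'p', reset
Bit 1: prefix='0' (no match yet)
Bit 2: prefix='00' -> emit 'm', reset
Bit 3: prefix='0' (no match yet)
Bit 4: prefix='01' -> emit 'a', reset
Bit 5: prefix='1' -> emit 'p', reset
Bit 6: prefix='0' (no match yet)
Bit 7: prefix='00' -> emit 'm', reset
Bit 8: prefix='0' (no match yet)
Bit 9: prefix='01' -> emit 'a', reset

Answer: 4 p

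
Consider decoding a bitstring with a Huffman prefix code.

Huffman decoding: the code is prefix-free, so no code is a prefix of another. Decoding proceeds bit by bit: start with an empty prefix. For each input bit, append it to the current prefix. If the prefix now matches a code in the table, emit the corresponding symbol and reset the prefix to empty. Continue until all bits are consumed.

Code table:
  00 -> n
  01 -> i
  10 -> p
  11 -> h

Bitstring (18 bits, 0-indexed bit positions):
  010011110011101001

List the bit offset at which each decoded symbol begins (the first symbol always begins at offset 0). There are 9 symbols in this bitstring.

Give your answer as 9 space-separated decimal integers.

Answer: 0 2 4 6 8 10 12 14 16

Derivation:
Bit 0: prefix='0' (no match yet)
Bit 1: prefix='01' -> emit 'i', reset
Bit 2: prefix='0' (no match yet)
Bit 3: prefix='00' -> emit 'n', reset
Bit 4: prefix='1' (no match yet)
Bit 5: prefix='11' -> emit 'h', reset
Bit 6: prefix='1' (no match yet)
Bit 7: prefix='11' -> emit 'h', reset
Bit 8: prefix='0' (no match yet)
Bit 9: prefix='00' -> emit 'n', reset
Bit 10: prefix='1' (no match yet)
Bit 11: prefix='11' -> emit 'h', reset
Bit 12: prefix='1' (no match yet)
Bit 13: prefix='10' -> emit 'p', reset
Bit 14: prefix='1' (no match yet)
Bit 15: prefix='10' -> emit 'p', reset
Bit 16: prefix='0' (no match yet)
Bit 17: prefix='01' -> emit 'i', reset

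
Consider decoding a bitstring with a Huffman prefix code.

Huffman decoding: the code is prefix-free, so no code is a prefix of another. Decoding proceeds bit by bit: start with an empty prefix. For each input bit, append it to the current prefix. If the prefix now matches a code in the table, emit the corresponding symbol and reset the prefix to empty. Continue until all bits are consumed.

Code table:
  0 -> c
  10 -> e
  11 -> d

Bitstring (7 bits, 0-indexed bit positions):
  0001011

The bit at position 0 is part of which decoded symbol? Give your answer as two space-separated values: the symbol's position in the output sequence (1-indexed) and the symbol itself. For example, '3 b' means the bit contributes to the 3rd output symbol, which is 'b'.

Bit 0: prefix='0' -> emit 'c', reset
Bit 1: prefix='0' -> emit 'c', reset
Bit 2: prefix='0' -> emit 'c', reset
Bit 3: prefix='1' (no match yet)
Bit 4: prefix='10' -> emit 'e', reset

Answer: 1 c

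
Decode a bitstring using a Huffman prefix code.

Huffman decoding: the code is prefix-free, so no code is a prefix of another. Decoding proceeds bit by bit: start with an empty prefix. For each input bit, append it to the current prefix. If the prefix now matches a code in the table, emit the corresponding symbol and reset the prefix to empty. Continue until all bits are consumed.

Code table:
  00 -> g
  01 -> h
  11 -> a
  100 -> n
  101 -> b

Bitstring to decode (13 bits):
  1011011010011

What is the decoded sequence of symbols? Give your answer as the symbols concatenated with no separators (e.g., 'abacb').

Bit 0: prefix='1' (no match yet)
Bit 1: prefix='10' (no match yet)
Bit 2: prefix='101' -> emit 'b', reset
Bit 3: prefix='1' (no match yet)
Bit 4: prefix='10' (no match yet)
Bit 5: prefix='101' -> emit 'b', reset
Bit 6: prefix='1' (no match yet)
Bit 7: prefix='10' (no match yet)
Bit 8: prefix='101' -> emit 'b', reset
Bit 9: prefix='0' (no match yet)
Bit 10: prefix='00' -> emit 'g', reset
Bit 11: prefix='1' (no match yet)
Bit 12: prefix='11' -> emit 'a', reset

Answer: bbbga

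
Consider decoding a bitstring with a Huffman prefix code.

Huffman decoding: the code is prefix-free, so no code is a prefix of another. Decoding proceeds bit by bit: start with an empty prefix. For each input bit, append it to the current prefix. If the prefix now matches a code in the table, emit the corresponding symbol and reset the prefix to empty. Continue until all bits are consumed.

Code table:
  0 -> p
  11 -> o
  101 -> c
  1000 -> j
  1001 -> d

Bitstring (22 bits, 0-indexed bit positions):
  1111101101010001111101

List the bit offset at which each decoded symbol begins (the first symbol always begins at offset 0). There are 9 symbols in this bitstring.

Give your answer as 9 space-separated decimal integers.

Bit 0: prefix='1' (no match yet)
Bit 1: prefix='11' -> emit 'o', reset
Bit 2: prefix='1' (no match yet)
Bit 3: prefix='11' -> emit 'o', reset
Bit 4: prefix='1' (no match yet)
Bit 5: prefix='10' (no match yet)
Bit 6: prefix='101' -> emit 'c', reset
Bit 7: prefix='1' (no match yet)
Bit 8: prefix='10' (no match yet)
Bit 9: prefix='101' -> emit 'c', reset
Bit 10: prefix='0' -> emit 'p', reset
Bit 11: prefix='1' (no match yet)
Bit 12: prefix='10' (no match yet)
Bit 13: prefix='100' (no match yet)
Bit 14: prefix='1000' -> emit 'j', reset
Bit 15: prefix='1' (no match yet)
Bit 16: prefix='11' -> emit 'o', reset
Bit 17: prefix='1' (no match yet)
Bit 18: prefix='11' -> emit 'o', reset
Bit 19: prefix='1' (no match yet)
Bit 20: prefix='10' (no match yet)
Bit 21: prefix='101' -> emit 'c', reset

Answer: 0 2 4 7 10 11 15 17 19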